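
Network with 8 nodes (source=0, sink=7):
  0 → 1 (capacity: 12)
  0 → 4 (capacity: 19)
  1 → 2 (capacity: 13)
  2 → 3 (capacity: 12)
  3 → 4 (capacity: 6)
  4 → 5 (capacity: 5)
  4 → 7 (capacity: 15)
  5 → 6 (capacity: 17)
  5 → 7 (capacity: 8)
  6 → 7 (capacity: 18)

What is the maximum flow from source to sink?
Maximum flow = 20

Max flow: 20

Flow assignment:
  0 → 1: 6/12
  0 → 4: 14/19
  1 → 2: 6/13
  2 → 3: 6/12
  3 → 4: 6/6
  4 → 5: 5/5
  4 → 7: 15/15
  5 → 7: 5/8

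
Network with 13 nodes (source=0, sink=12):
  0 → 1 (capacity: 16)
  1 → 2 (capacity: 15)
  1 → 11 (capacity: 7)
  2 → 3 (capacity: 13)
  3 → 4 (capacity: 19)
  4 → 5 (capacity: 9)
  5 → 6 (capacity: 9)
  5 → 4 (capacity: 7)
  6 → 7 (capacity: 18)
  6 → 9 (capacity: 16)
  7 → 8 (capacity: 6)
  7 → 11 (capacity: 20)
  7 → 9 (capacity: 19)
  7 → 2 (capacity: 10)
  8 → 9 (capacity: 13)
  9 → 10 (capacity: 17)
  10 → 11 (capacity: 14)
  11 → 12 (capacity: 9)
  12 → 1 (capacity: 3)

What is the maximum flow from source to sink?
Maximum flow = 9

Max flow: 9

Flow assignment:
  0 → 1: 9/16
  1 → 2: 9/15
  2 → 3: 9/13
  3 → 4: 9/19
  4 → 5: 9/9
  5 → 6: 9/9
  6 → 7: 9/18
  7 → 11: 9/20
  11 → 12: 9/9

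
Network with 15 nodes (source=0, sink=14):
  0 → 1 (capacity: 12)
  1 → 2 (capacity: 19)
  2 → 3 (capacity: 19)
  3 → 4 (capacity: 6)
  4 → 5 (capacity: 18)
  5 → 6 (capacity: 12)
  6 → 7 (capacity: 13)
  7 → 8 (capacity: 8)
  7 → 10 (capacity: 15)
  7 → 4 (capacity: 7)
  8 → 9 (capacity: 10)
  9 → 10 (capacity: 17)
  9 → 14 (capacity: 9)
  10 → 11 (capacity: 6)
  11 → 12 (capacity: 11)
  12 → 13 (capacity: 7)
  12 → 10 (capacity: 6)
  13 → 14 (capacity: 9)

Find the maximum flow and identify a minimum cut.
Max flow = 6, Min cut edges: (3,4)

Maximum flow: 6
Minimum cut: (3,4)
Partition: S = [0, 1, 2, 3], T = [4, 5, 6, 7, 8, 9, 10, 11, 12, 13, 14]

Max-flow min-cut theorem verified: both equal 6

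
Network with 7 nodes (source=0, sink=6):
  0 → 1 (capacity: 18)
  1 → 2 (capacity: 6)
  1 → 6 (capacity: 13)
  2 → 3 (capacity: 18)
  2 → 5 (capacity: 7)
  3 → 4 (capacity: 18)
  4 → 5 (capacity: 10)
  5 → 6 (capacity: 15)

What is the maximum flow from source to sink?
Maximum flow = 18

Max flow: 18

Flow assignment:
  0 → 1: 18/18
  1 → 2: 5/6
  1 → 6: 13/13
  2 → 5: 5/7
  5 → 6: 5/15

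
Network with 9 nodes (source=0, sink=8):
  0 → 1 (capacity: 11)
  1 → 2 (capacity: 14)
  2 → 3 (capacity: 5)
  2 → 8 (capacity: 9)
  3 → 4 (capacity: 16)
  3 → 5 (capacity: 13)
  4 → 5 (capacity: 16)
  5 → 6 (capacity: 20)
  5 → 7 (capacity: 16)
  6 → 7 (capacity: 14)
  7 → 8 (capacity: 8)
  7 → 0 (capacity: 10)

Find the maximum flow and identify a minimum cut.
Max flow = 11, Min cut edges: (0,1)

Maximum flow: 11
Minimum cut: (0,1)
Partition: S = [0], T = [1, 2, 3, 4, 5, 6, 7, 8]

Max-flow min-cut theorem verified: both equal 11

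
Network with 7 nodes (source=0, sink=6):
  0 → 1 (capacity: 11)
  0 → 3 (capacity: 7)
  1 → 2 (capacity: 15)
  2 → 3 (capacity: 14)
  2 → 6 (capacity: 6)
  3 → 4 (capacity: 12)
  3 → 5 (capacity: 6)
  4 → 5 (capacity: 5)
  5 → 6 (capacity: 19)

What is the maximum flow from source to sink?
Maximum flow = 17

Max flow: 17

Flow assignment:
  0 → 1: 11/11
  0 → 3: 6/7
  1 → 2: 11/15
  2 → 3: 5/14
  2 → 6: 6/6
  3 → 4: 5/12
  3 → 5: 6/6
  4 → 5: 5/5
  5 → 6: 11/19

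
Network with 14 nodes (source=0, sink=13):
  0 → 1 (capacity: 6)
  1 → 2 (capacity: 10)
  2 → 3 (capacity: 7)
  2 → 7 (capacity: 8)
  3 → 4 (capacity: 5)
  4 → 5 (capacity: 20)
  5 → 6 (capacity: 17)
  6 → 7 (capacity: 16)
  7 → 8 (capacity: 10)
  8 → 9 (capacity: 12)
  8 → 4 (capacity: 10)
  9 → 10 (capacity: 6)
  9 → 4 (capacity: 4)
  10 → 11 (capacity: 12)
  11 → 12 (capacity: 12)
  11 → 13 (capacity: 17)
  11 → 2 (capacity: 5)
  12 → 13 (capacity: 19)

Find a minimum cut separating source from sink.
Min cut value = 6, edges: (9,10)

Min cut value: 6
Partition: S = [0, 1, 2, 3, 4, 5, 6, 7, 8, 9], T = [10, 11, 12, 13]
Cut edges: (9,10)

By max-flow min-cut theorem, max flow = min cut = 6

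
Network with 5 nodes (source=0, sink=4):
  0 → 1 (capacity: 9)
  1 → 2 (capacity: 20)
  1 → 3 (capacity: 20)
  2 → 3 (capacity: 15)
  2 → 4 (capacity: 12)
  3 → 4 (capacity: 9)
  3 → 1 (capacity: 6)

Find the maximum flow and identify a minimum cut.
Max flow = 9, Min cut edges: (0,1)

Maximum flow: 9
Minimum cut: (0,1)
Partition: S = [0], T = [1, 2, 3, 4]

Max-flow min-cut theorem verified: both equal 9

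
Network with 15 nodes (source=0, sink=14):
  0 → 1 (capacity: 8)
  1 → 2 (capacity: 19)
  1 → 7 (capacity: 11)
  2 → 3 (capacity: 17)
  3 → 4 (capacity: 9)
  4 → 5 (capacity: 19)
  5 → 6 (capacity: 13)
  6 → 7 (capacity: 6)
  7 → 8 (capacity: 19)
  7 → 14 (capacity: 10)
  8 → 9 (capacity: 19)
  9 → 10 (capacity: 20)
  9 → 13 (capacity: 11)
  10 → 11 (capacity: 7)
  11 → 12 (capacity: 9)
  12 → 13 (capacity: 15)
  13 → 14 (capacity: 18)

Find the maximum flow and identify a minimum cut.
Max flow = 8, Min cut edges: (0,1)

Maximum flow: 8
Minimum cut: (0,1)
Partition: S = [0], T = [1, 2, 3, 4, 5, 6, 7, 8, 9, 10, 11, 12, 13, 14]

Max-flow min-cut theorem verified: both equal 8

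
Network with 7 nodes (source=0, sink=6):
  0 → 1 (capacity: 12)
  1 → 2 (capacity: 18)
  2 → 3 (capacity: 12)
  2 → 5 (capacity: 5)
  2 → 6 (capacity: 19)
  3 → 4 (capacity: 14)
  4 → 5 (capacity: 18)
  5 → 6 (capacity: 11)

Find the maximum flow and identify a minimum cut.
Max flow = 12, Min cut edges: (0,1)

Maximum flow: 12
Minimum cut: (0,1)
Partition: S = [0], T = [1, 2, 3, 4, 5, 6]

Max-flow min-cut theorem verified: both equal 12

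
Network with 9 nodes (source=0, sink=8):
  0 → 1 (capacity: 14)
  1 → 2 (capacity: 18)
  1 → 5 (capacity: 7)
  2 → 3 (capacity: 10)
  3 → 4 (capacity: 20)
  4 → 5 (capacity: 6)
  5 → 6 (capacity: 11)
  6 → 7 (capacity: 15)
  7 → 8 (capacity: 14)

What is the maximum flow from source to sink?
Maximum flow = 11

Max flow: 11

Flow assignment:
  0 → 1: 11/14
  1 → 2: 6/18
  1 → 5: 5/7
  2 → 3: 6/10
  3 → 4: 6/20
  4 → 5: 6/6
  5 → 6: 11/11
  6 → 7: 11/15
  7 → 8: 11/14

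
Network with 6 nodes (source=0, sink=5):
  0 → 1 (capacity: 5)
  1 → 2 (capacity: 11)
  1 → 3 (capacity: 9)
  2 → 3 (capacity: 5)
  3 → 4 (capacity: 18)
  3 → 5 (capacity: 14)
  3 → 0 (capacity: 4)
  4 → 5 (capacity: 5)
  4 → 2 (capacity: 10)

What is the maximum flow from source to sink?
Maximum flow = 5

Max flow: 5

Flow assignment:
  0 → 1: 5/5
  1 → 3: 5/9
  3 → 5: 5/14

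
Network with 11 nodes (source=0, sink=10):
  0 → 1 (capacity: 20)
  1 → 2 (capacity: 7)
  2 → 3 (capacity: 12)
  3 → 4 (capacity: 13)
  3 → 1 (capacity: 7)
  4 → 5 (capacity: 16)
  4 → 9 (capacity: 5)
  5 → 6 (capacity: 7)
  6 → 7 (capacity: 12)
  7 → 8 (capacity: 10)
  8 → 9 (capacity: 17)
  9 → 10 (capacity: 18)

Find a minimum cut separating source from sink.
Min cut value = 7, edges: (1,2)

Min cut value: 7
Partition: S = [0, 1], T = [2, 3, 4, 5, 6, 7, 8, 9, 10]
Cut edges: (1,2)

By max-flow min-cut theorem, max flow = min cut = 7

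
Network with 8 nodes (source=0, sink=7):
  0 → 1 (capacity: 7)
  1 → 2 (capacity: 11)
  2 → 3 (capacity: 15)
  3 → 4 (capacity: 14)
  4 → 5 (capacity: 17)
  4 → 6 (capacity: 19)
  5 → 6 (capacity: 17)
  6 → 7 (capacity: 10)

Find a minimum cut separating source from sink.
Min cut value = 7, edges: (0,1)

Min cut value: 7
Partition: S = [0], T = [1, 2, 3, 4, 5, 6, 7]
Cut edges: (0,1)

By max-flow min-cut theorem, max flow = min cut = 7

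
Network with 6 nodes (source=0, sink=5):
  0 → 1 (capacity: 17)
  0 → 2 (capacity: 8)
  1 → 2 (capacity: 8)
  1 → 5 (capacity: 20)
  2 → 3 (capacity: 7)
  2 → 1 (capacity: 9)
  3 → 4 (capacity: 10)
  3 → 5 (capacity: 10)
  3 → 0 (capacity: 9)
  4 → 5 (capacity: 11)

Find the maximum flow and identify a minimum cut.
Max flow = 25, Min cut edges: (0,1), (0,2)

Maximum flow: 25
Minimum cut: (0,1), (0,2)
Partition: S = [0], T = [1, 2, 3, 4, 5]

Max-flow min-cut theorem verified: both equal 25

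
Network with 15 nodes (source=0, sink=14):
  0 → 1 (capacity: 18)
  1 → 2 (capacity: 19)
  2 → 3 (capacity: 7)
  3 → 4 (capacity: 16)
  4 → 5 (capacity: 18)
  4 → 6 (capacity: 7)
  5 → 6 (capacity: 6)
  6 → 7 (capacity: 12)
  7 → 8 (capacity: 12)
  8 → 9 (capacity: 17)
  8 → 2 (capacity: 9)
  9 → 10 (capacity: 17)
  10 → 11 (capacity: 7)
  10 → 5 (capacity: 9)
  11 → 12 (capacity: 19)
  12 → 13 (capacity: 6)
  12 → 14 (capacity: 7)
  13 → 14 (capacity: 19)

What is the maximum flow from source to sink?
Maximum flow = 7

Max flow: 7

Flow assignment:
  0 → 1: 7/18
  1 → 2: 7/19
  2 → 3: 7/7
  3 → 4: 7/16
  4 → 6: 7/7
  6 → 7: 7/12
  7 → 8: 7/12
  8 → 9: 7/17
  9 → 10: 7/17
  10 → 11: 7/7
  11 → 12: 7/19
  12 → 14: 7/7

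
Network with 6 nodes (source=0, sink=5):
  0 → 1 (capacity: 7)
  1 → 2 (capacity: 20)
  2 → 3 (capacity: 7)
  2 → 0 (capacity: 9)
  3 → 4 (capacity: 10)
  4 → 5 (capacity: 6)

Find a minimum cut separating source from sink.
Min cut value = 6, edges: (4,5)

Min cut value: 6
Partition: S = [0, 1, 2, 3, 4], T = [5]
Cut edges: (4,5)

By max-flow min-cut theorem, max flow = min cut = 6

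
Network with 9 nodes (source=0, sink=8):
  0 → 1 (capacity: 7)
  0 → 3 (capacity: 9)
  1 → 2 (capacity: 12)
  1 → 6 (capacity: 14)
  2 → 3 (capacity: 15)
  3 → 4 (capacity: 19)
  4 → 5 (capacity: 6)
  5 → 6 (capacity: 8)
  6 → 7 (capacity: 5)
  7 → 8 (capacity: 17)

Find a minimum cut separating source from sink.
Min cut value = 5, edges: (6,7)

Min cut value: 5
Partition: S = [0, 1, 2, 3, 4, 5, 6], T = [7, 8]
Cut edges: (6,7)

By max-flow min-cut theorem, max flow = min cut = 5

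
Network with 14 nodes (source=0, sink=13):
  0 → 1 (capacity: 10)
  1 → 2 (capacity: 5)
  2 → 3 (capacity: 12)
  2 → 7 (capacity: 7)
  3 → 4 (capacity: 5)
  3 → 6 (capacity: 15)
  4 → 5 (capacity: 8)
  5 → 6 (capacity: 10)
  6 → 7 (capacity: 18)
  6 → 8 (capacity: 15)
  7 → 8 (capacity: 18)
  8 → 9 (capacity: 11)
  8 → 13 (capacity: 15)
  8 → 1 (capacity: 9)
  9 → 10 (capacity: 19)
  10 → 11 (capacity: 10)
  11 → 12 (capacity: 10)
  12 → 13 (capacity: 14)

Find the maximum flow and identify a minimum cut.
Max flow = 5, Min cut edges: (1,2)

Maximum flow: 5
Minimum cut: (1,2)
Partition: S = [0, 1], T = [2, 3, 4, 5, 6, 7, 8, 9, 10, 11, 12, 13]

Max-flow min-cut theorem verified: both equal 5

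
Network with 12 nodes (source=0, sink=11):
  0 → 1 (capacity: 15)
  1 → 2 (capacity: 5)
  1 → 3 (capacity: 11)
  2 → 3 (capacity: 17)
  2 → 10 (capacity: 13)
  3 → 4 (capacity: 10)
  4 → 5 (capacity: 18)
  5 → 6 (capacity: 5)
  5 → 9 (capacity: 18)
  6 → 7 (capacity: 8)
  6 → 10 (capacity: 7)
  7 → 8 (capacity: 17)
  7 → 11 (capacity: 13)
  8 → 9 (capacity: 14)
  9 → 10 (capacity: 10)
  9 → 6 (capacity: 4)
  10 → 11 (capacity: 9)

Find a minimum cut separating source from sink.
Min cut value = 15, edges: (1,2), (3,4)

Min cut value: 15
Partition: S = [0, 1, 3], T = [2, 4, 5, 6, 7, 8, 9, 10, 11]
Cut edges: (1,2), (3,4)

By max-flow min-cut theorem, max flow = min cut = 15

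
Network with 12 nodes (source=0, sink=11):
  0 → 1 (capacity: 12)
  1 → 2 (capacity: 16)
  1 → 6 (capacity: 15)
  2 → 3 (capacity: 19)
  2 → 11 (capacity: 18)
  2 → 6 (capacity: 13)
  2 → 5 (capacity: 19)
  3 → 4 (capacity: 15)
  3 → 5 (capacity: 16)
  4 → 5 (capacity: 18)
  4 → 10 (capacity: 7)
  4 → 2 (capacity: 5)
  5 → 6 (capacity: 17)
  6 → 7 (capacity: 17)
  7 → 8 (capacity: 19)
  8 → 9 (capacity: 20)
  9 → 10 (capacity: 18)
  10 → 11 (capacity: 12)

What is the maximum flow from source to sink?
Maximum flow = 12

Max flow: 12

Flow assignment:
  0 → 1: 12/12
  1 → 2: 12/16
  2 → 11: 12/18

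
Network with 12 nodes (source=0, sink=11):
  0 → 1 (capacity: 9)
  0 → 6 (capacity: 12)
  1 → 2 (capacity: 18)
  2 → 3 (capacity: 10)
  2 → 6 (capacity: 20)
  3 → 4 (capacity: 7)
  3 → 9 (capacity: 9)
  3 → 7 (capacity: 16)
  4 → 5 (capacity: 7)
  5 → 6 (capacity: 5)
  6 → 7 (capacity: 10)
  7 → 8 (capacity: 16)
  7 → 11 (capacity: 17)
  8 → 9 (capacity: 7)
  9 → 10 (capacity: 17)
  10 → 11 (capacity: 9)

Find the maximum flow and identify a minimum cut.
Max flow = 19, Min cut edges: (0,1), (6,7)

Maximum flow: 19
Minimum cut: (0,1), (6,7)
Partition: S = [0, 4, 5, 6], T = [1, 2, 3, 7, 8, 9, 10, 11]

Max-flow min-cut theorem verified: both equal 19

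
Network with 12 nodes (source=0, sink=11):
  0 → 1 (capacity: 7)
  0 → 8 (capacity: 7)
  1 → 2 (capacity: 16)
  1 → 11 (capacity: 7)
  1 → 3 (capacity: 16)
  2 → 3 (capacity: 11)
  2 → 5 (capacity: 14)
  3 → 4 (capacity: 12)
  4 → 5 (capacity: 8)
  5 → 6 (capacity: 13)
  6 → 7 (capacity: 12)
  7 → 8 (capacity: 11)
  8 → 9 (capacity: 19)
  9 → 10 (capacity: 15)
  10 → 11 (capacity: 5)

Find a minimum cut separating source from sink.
Min cut value = 12, edges: (1,11), (10,11)

Min cut value: 12
Partition: S = [0, 1, 2, 3, 4, 5, 6, 7, 8, 9, 10], T = [11]
Cut edges: (1,11), (10,11)

By max-flow min-cut theorem, max flow = min cut = 12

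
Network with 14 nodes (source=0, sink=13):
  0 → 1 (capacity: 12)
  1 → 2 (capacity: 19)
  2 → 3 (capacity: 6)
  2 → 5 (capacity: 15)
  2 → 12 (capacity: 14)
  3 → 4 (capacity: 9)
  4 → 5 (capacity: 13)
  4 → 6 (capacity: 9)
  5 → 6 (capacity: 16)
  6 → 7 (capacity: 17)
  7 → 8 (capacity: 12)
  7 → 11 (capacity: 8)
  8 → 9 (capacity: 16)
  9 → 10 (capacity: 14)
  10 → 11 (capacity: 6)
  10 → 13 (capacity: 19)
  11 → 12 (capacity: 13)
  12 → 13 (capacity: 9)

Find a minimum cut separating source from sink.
Min cut value = 12, edges: (0,1)

Min cut value: 12
Partition: S = [0], T = [1, 2, 3, 4, 5, 6, 7, 8, 9, 10, 11, 12, 13]
Cut edges: (0,1)

By max-flow min-cut theorem, max flow = min cut = 12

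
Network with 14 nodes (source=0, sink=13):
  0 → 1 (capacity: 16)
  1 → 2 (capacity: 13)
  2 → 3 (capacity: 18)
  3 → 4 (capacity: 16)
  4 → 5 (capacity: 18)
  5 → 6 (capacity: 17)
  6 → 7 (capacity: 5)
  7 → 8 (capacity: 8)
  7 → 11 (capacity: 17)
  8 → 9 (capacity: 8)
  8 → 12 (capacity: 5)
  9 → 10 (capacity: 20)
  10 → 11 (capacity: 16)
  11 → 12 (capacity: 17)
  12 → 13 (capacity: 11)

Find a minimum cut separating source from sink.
Min cut value = 5, edges: (6,7)

Min cut value: 5
Partition: S = [0, 1, 2, 3, 4, 5, 6], T = [7, 8, 9, 10, 11, 12, 13]
Cut edges: (6,7)

By max-flow min-cut theorem, max flow = min cut = 5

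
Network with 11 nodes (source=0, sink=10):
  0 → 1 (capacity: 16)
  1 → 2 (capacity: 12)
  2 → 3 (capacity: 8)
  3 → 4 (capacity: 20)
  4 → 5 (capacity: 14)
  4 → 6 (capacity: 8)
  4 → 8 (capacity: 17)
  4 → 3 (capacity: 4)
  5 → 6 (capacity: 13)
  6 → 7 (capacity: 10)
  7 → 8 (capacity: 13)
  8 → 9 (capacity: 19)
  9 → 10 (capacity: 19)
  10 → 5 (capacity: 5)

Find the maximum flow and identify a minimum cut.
Max flow = 8, Min cut edges: (2,3)

Maximum flow: 8
Minimum cut: (2,3)
Partition: S = [0, 1, 2], T = [3, 4, 5, 6, 7, 8, 9, 10]

Max-flow min-cut theorem verified: both equal 8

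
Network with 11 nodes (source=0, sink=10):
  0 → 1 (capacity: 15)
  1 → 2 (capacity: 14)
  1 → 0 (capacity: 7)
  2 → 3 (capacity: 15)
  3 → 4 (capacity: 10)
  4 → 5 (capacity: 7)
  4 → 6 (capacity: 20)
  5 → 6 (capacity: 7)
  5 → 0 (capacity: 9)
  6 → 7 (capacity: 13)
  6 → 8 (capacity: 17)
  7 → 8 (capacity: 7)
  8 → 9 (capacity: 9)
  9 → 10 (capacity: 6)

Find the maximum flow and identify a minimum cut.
Max flow = 6, Min cut edges: (9,10)

Maximum flow: 6
Minimum cut: (9,10)
Partition: S = [0, 1, 2, 3, 4, 5, 6, 7, 8, 9], T = [10]

Max-flow min-cut theorem verified: both equal 6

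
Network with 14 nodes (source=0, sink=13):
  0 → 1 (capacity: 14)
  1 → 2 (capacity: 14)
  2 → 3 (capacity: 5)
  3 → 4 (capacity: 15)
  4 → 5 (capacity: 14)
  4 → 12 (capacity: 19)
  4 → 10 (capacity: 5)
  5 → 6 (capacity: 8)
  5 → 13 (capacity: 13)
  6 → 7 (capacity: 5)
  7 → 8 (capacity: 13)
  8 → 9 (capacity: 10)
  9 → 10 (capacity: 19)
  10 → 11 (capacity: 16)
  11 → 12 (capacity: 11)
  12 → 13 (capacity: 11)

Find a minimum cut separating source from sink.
Min cut value = 5, edges: (2,3)

Min cut value: 5
Partition: S = [0, 1, 2], T = [3, 4, 5, 6, 7, 8, 9, 10, 11, 12, 13]
Cut edges: (2,3)

By max-flow min-cut theorem, max flow = min cut = 5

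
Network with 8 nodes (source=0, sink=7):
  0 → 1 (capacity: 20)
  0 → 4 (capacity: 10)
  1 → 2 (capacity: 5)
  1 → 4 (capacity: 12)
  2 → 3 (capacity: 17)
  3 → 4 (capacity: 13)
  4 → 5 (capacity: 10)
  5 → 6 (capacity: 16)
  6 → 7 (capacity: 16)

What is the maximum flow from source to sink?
Maximum flow = 10

Max flow: 10

Flow assignment:
  0 → 1: 10/20
  1 → 2: 5/5
  1 → 4: 5/12
  2 → 3: 5/17
  3 → 4: 5/13
  4 → 5: 10/10
  5 → 6: 10/16
  6 → 7: 10/16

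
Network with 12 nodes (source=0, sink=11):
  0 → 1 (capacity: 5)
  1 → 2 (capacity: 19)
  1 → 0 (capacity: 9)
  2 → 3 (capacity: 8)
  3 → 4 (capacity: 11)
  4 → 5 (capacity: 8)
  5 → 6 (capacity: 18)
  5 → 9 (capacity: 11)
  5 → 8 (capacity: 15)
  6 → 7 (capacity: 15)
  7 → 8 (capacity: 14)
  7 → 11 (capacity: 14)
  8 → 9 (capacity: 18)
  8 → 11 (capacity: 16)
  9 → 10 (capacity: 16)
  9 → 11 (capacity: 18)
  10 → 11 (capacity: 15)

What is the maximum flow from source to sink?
Maximum flow = 5

Max flow: 5

Flow assignment:
  0 → 1: 5/5
  1 → 2: 5/19
  2 → 3: 5/8
  3 → 4: 5/11
  4 → 5: 5/8
  5 → 9: 5/11
  9 → 11: 5/18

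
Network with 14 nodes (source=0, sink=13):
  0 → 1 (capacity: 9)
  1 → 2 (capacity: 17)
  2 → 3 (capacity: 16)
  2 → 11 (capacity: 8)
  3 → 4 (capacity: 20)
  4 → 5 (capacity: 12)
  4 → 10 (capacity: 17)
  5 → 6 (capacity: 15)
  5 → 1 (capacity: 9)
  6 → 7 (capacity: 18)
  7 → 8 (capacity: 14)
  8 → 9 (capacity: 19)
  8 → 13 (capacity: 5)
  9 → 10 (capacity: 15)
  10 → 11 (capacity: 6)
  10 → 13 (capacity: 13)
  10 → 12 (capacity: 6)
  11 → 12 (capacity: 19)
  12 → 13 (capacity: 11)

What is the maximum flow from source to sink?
Maximum flow = 9

Max flow: 9

Flow assignment:
  0 → 1: 9/9
  1 → 2: 9/17
  2 → 3: 1/16
  2 → 11: 8/8
  3 → 4: 1/20
  4 → 10: 1/17
  10 → 13: 1/13
  11 → 12: 8/19
  12 → 13: 8/11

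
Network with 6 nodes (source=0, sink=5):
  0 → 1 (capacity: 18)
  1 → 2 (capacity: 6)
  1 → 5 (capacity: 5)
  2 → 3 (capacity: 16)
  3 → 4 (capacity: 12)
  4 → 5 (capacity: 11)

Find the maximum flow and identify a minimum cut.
Max flow = 11, Min cut edges: (1,2), (1,5)

Maximum flow: 11
Minimum cut: (1,2), (1,5)
Partition: S = [0, 1], T = [2, 3, 4, 5]

Max-flow min-cut theorem verified: both equal 11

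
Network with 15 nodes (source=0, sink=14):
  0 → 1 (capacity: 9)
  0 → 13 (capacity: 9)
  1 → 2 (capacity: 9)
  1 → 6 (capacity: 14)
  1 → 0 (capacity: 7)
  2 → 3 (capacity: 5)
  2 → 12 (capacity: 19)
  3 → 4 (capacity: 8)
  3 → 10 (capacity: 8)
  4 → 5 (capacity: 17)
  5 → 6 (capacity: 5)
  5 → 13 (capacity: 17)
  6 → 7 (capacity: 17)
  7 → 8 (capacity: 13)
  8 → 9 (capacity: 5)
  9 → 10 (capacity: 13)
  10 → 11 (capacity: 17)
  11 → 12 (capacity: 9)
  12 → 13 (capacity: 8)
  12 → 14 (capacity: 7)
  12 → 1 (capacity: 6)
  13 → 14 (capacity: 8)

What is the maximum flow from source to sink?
Maximum flow = 15

Max flow: 15

Flow assignment:
  0 → 1: 9/9
  0 → 13: 6/9
  1 → 2: 9/9
  2 → 12: 9/19
  12 → 13: 2/8
  12 → 14: 7/7
  13 → 14: 8/8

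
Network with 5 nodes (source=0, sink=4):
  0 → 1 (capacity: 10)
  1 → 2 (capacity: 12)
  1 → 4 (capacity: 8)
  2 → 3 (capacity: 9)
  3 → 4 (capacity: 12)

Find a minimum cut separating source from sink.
Min cut value = 10, edges: (0,1)

Min cut value: 10
Partition: S = [0], T = [1, 2, 3, 4]
Cut edges: (0,1)

By max-flow min-cut theorem, max flow = min cut = 10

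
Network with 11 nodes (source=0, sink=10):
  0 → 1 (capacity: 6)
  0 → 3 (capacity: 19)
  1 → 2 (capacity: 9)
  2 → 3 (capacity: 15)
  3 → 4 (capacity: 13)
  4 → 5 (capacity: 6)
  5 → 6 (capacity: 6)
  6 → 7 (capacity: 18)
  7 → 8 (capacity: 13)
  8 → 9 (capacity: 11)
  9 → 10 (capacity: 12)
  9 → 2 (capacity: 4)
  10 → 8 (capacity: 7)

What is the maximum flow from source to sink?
Maximum flow = 6

Max flow: 6

Flow assignment:
  0 → 1: 6/6
  1 → 2: 6/9
  2 → 3: 6/15
  3 → 4: 6/13
  4 → 5: 6/6
  5 → 6: 6/6
  6 → 7: 6/18
  7 → 8: 6/13
  8 → 9: 6/11
  9 → 10: 6/12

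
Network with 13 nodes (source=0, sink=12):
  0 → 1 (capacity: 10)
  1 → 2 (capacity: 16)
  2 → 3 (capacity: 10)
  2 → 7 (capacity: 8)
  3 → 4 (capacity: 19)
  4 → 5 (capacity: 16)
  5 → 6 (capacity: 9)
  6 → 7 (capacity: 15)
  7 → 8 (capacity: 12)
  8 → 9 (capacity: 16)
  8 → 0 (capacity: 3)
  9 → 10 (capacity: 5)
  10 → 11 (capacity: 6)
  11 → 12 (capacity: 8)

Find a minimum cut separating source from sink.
Min cut value = 5, edges: (9,10)

Min cut value: 5
Partition: S = [0, 1, 2, 3, 4, 5, 6, 7, 8, 9], T = [10, 11, 12]
Cut edges: (9,10)

By max-flow min-cut theorem, max flow = min cut = 5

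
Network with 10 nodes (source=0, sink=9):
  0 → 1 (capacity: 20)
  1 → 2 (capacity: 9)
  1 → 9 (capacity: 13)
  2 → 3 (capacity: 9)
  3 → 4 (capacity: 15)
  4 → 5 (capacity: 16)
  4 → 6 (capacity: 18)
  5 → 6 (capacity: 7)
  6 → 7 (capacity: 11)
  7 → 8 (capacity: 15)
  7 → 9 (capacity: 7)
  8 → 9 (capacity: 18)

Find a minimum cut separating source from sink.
Min cut value = 20, edges: (0,1)

Min cut value: 20
Partition: S = [0], T = [1, 2, 3, 4, 5, 6, 7, 8, 9]
Cut edges: (0,1)

By max-flow min-cut theorem, max flow = min cut = 20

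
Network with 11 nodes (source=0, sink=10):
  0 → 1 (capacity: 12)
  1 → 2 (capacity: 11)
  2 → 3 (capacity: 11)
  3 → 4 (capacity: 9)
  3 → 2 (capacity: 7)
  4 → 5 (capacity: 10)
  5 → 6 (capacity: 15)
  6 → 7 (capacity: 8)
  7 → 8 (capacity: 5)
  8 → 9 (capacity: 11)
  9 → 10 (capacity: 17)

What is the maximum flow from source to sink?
Maximum flow = 5

Max flow: 5

Flow assignment:
  0 → 1: 5/12
  1 → 2: 5/11
  2 → 3: 5/11
  3 → 4: 5/9
  4 → 5: 5/10
  5 → 6: 5/15
  6 → 7: 5/8
  7 → 8: 5/5
  8 → 9: 5/11
  9 → 10: 5/17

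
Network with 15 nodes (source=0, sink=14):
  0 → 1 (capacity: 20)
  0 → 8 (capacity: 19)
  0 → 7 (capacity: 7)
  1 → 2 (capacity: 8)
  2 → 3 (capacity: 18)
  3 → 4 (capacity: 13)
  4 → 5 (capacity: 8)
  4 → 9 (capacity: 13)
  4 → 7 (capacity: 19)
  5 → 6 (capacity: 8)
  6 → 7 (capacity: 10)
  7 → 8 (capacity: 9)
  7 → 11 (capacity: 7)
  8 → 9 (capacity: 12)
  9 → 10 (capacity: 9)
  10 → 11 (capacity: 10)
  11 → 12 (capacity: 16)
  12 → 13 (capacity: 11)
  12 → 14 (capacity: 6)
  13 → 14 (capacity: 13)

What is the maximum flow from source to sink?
Maximum flow = 16

Max flow: 16

Flow assignment:
  0 → 1: 8/20
  0 → 8: 8/19
  1 → 2: 8/8
  2 → 3: 8/18
  3 → 4: 8/13
  4 → 5: 8/8
  5 → 6: 8/8
  6 → 7: 8/10
  7 → 8: 1/9
  7 → 11: 7/7
  8 → 9: 9/12
  9 → 10: 9/9
  10 → 11: 9/10
  11 → 12: 16/16
  12 → 13: 10/11
  12 → 14: 6/6
  13 → 14: 10/13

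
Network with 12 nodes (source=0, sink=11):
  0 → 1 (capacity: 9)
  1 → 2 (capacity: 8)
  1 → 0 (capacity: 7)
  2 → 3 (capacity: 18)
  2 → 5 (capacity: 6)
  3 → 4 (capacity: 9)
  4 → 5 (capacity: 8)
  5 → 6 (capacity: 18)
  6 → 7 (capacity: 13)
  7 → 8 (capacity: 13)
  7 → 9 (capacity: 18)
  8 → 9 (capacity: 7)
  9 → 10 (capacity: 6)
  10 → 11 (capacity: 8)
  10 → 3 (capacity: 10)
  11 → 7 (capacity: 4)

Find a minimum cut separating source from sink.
Min cut value = 6, edges: (9,10)

Min cut value: 6
Partition: S = [0, 1, 2, 3, 4, 5, 6, 7, 8, 9], T = [10, 11]
Cut edges: (9,10)

By max-flow min-cut theorem, max flow = min cut = 6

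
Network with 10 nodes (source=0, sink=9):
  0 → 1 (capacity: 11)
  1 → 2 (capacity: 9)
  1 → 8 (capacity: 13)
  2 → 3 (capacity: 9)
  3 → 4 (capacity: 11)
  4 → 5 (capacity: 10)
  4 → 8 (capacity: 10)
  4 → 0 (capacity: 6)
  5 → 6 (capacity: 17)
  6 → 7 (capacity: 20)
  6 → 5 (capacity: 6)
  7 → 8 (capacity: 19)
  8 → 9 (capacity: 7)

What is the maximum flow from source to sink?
Maximum flow = 7

Max flow: 7

Flow assignment:
  0 → 1: 7/11
  1 → 8: 7/13
  8 → 9: 7/7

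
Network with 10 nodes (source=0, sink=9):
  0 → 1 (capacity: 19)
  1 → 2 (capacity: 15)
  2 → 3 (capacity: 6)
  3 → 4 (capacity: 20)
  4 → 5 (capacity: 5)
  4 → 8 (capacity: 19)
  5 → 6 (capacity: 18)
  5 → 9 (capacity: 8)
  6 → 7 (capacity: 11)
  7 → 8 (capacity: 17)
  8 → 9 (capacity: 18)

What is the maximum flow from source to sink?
Maximum flow = 6

Max flow: 6

Flow assignment:
  0 → 1: 6/19
  1 → 2: 6/15
  2 → 3: 6/6
  3 → 4: 6/20
  4 → 5: 5/5
  4 → 8: 1/19
  5 → 9: 5/8
  8 → 9: 1/18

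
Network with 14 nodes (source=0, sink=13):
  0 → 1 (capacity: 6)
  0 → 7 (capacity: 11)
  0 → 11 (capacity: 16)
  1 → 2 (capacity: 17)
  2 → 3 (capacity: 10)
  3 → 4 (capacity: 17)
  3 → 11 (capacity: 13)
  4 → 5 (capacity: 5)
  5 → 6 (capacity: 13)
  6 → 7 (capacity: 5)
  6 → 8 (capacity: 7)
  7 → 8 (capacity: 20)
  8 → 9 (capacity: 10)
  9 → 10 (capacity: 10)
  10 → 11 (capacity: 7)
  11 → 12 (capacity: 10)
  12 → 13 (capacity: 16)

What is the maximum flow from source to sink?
Maximum flow = 10

Max flow: 10

Flow assignment:
  0 → 1: 3/6
  0 → 7: 7/11
  1 → 2: 3/17
  2 → 3: 3/10
  3 → 11: 3/13
  7 → 8: 7/20
  8 → 9: 7/10
  9 → 10: 7/10
  10 → 11: 7/7
  11 → 12: 10/10
  12 → 13: 10/16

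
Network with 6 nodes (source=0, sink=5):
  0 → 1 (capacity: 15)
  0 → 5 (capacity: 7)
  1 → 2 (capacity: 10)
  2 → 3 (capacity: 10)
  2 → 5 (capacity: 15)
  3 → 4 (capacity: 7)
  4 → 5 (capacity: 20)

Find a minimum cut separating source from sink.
Min cut value = 17, edges: (0,5), (1,2)

Min cut value: 17
Partition: S = [0, 1], T = [2, 3, 4, 5]
Cut edges: (0,5), (1,2)

By max-flow min-cut theorem, max flow = min cut = 17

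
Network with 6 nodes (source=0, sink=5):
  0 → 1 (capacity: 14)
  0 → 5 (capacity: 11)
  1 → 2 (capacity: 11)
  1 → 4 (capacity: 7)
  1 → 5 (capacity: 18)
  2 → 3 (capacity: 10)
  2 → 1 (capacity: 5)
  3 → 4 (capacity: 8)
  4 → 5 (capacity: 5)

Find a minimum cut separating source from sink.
Min cut value = 25, edges: (0,1), (0,5)

Min cut value: 25
Partition: S = [0], T = [1, 2, 3, 4, 5]
Cut edges: (0,1), (0,5)

By max-flow min-cut theorem, max flow = min cut = 25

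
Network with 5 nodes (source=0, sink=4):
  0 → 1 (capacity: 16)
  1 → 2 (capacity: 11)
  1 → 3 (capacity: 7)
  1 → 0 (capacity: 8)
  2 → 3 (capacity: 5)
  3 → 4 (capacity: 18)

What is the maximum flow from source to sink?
Maximum flow = 12

Max flow: 12

Flow assignment:
  0 → 1: 12/16
  1 → 2: 5/11
  1 → 3: 7/7
  2 → 3: 5/5
  3 → 4: 12/18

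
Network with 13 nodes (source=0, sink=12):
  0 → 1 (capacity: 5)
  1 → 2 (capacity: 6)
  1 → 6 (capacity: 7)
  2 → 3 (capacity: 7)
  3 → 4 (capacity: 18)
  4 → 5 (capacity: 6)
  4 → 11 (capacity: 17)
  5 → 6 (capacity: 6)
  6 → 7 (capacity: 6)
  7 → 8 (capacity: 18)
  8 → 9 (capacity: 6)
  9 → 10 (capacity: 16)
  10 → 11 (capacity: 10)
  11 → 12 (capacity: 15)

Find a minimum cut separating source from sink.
Min cut value = 5, edges: (0,1)

Min cut value: 5
Partition: S = [0], T = [1, 2, 3, 4, 5, 6, 7, 8, 9, 10, 11, 12]
Cut edges: (0,1)

By max-flow min-cut theorem, max flow = min cut = 5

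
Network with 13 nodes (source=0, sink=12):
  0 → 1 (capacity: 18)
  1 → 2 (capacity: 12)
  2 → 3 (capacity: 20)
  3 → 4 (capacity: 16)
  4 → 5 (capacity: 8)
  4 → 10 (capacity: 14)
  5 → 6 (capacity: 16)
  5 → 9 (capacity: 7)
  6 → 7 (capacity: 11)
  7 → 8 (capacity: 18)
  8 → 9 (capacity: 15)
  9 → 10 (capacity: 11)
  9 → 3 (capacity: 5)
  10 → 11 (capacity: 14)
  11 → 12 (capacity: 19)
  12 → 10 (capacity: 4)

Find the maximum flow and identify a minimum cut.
Max flow = 12, Min cut edges: (1,2)

Maximum flow: 12
Minimum cut: (1,2)
Partition: S = [0, 1], T = [2, 3, 4, 5, 6, 7, 8, 9, 10, 11, 12]

Max-flow min-cut theorem verified: both equal 12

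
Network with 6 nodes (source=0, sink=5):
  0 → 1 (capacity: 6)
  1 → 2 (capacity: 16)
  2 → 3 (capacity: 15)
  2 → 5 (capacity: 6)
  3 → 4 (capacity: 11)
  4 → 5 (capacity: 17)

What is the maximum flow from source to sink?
Maximum flow = 6

Max flow: 6

Flow assignment:
  0 → 1: 6/6
  1 → 2: 6/16
  2 → 5: 6/6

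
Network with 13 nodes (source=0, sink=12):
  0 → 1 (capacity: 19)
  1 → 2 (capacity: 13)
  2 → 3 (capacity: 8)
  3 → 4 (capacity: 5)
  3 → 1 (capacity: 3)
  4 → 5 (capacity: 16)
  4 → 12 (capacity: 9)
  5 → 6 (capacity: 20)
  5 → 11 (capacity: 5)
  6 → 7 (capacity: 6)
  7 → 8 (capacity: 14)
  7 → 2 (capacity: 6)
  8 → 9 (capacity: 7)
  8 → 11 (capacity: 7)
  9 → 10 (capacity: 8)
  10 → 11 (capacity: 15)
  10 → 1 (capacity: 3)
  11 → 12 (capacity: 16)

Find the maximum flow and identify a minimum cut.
Max flow = 5, Min cut edges: (3,4)

Maximum flow: 5
Minimum cut: (3,4)
Partition: S = [0, 1, 2, 3], T = [4, 5, 6, 7, 8, 9, 10, 11, 12]

Max-flow min-cut theorem verified: both equal 5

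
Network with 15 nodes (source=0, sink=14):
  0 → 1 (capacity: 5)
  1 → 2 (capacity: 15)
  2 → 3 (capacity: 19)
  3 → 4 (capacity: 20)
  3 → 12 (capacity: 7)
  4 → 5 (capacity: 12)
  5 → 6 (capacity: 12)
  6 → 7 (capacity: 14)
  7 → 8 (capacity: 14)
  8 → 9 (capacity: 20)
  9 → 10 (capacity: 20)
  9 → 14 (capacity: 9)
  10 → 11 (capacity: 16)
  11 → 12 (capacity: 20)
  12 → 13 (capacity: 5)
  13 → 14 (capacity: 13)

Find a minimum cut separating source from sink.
Min cut value = 5, edges: (0,1)

Min cut value: 5
Partition: S = [0], T = [1, 2, 3, 4, 5, 6, 7, 8, 9, 10, 11, 12, 13, 14]
Cut edges: (0,1)

By max-flow min-cut theorem, max flow = min cut = 5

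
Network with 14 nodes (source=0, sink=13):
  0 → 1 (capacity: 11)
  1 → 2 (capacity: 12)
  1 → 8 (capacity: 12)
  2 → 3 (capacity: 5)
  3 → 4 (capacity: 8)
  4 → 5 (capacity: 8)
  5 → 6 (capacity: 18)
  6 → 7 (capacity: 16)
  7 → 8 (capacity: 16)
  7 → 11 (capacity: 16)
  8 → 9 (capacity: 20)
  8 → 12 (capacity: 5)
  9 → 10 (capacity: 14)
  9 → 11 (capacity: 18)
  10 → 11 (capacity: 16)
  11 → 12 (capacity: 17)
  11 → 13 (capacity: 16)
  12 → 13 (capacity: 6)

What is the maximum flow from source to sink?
Maximum flow = 11

Max flow: 11

Flow assignment:
  0 → 1: 11/11
  1 → 8: 11/12
  8 → 9: 6/20
  8 → 12: 5/5
  9 → 11: 6/18
  11 → 13: 6/16
  12 → 13: 5/6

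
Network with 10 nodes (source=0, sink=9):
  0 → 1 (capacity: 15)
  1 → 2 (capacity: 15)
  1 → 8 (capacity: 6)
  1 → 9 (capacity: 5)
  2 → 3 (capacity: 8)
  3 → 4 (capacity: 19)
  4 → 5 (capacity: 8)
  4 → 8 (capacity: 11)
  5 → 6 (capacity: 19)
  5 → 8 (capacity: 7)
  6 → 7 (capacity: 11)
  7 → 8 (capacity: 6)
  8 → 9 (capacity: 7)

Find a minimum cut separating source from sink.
Min cut value = 12, edges: (1,9), (8,9)

Min cut value: 12
Partition: S = [0, 1, 2, 3, 4, 5, 6, 7, 8], T = [9]
Cut edges: (1,9), (8,9)

By max-flow min-cut theorem, max flow = min cut = 12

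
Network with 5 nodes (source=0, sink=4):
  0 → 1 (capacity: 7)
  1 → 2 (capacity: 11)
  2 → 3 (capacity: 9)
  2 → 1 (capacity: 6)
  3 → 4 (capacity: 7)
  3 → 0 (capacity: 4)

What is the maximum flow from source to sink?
Maximum flow = 7

Max flow: 7

Flow assignment:
  0 → 1: 7/7
  1 → 2: 7/11
  2 → 3: 7/9
  3 → 4: 7/7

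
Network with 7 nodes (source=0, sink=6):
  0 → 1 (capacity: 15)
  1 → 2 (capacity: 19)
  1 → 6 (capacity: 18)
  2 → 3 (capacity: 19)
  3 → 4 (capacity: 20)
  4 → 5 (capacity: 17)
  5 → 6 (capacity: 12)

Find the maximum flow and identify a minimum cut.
Max flow = 15, Min cut edges: (0,1)

Maximum flow: 15
Minimum cut: (0,1)
Partition: S = [0], T = [1, 2, 3, 4, 5, 6]

Max-flow min-cut theorem verified: both equal 15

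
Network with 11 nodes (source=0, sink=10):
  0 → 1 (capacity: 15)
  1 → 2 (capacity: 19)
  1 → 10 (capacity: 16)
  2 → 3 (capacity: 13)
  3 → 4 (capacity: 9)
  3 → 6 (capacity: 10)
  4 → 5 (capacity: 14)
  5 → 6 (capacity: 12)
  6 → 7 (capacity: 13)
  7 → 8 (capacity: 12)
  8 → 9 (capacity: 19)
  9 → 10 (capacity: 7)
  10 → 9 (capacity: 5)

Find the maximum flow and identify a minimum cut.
Max flow = 15, Min cut edges: (0,1)

Maximum flow: 15
Minimum cut: (0,1)
Partition: S = [0], T = [1, 2, 3, 4, 5, 6, 7, 8, 9, 10]

Max-flow min-cut theorem verified: both equal 15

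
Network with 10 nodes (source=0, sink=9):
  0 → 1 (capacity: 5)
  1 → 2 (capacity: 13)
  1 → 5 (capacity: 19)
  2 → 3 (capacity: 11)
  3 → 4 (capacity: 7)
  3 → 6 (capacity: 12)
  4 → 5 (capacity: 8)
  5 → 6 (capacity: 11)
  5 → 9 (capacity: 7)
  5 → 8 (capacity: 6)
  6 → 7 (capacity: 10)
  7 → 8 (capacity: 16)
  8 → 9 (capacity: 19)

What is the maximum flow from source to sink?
Maximum flow = 5

Max flow: 5

Flow assignment:
  0 → 1: 5/5
  1 → 5: 5/19
  5 → 9: 5/7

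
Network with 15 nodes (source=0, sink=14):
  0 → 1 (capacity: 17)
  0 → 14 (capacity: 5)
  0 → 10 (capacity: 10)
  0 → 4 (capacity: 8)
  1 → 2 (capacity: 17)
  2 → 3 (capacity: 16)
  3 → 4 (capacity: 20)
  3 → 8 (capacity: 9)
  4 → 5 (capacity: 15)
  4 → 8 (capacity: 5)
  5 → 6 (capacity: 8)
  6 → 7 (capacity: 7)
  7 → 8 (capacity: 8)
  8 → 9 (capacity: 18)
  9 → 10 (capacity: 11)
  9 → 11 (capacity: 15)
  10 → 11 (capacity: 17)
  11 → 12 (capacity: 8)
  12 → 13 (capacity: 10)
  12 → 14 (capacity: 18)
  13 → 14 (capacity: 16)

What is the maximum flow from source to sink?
Maximum flow = 13

Max flow: 13

Flow assignment:
  0 → 1: 8/17
  0 → 14: 5/5
  1 → 2: 8/17
  2 → 3: 8/16
  3 → 4: 7/20
  3 → 8: 1/9
  4 → 5: 7/15
  5 → 6: 7/8
  6 → 7: 7/7
  7 → 8: 7/8
  8 → 9: 8/18
  9 → 11: 8/15
  11 → 12: 8/8
  12 → 14: 8/18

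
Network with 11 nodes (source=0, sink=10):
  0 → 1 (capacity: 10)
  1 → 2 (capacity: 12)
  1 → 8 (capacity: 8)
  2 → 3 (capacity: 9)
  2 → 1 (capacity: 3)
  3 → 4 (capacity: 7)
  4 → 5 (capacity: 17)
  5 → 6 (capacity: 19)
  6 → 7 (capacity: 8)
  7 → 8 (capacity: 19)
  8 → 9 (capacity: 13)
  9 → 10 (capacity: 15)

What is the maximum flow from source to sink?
Maximum flow = 10

Max flow: 10

Flow assignment:
  0 → 1: 10/10
  1 → 2: 2/12
  1 → 8: 8/8
  2 → 3: 2/9
  3 → 4: 2/7
  4 → 5: 2/17
  5 → 6: 2/19
  6 → 7: 2/8
  7 → 8: 2/19
  8 → 9: 10/13
  9 → 10: 10/15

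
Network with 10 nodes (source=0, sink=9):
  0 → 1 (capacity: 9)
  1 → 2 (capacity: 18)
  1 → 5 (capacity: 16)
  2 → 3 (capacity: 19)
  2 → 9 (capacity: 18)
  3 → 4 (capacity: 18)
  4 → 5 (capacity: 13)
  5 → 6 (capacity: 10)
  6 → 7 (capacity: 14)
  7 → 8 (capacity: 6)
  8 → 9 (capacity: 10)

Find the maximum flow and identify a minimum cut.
Max flow = 9, Min cut edges: (0,1)

Maximum flow: 9
Minimum cut: (0,1)
Partition: S = [0], T = [1, 2, 3, 4, 5, 6, 7, 8, 9]

Max-flow min-cut theorem verified: both equal 9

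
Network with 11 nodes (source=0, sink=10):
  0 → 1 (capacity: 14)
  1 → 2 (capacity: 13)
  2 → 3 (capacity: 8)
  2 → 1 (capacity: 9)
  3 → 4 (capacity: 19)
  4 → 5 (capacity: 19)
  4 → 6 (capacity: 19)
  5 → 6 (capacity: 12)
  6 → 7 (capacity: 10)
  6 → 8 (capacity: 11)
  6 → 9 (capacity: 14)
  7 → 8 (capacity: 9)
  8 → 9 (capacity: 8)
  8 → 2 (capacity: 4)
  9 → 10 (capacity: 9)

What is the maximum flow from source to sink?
Maximum flow = 8

Max flow: 8

Flow assignment:
  0 → 1: 8/14
  1 → 2: 8/13
  2 → 3: 8/8
  3 → 4: 8/19
  4 → 6: 8/19
  6 → 9: 8/14
  9 → 10: 8/9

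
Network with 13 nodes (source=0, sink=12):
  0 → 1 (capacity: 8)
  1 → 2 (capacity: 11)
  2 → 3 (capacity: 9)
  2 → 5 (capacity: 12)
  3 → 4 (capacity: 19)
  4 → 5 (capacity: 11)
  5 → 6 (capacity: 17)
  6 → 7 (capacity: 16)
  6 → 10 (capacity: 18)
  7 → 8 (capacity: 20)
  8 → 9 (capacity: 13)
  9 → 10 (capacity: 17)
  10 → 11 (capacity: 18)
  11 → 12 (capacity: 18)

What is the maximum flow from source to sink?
Maximum flow = 8

Max flow: 8

Flow assignment:
  0 → 1: 8/8
  1 → 2: 8/11
  2 → 5: 8/12
  5 → 6: 8/17
  6 → 10: 8/18
  10 → 11: 8/18
  11 → 12: 8/18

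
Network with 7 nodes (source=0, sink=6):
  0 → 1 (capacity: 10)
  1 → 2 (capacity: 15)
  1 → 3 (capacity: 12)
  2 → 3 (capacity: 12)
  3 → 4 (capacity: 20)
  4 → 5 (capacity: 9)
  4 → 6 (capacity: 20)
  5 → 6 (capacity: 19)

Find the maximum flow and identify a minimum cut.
Max flow = 10, Min cut edges: (0,1)

Maximum flow: 10
Minimum cut: (0,1)
Partition: S = [0], T = [1, 2, 3, 4, 5, 6]

Max-flow min-cut theorem verified: both equal 10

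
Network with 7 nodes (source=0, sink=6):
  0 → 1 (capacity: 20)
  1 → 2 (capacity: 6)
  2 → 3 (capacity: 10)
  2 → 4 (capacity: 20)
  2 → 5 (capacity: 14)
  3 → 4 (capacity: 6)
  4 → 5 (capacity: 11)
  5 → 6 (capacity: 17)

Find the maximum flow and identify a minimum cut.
Max flow = 6, Min cut edges: (1,2)

Maximum flow: 6
Minimum cut: (1,2)
Partition: S = [0, 1], T = [2, 3, 4, 5, 6]

Max-flow min-cut theorem verified: both equal 6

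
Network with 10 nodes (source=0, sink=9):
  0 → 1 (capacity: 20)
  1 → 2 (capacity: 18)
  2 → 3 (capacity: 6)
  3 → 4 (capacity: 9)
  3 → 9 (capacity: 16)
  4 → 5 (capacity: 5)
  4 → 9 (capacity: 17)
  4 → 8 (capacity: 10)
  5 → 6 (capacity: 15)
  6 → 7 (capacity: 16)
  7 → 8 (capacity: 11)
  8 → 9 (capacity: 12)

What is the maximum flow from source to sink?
Maximum flow = 6

Max flow: 6

Flow assignment:
  0 → 1: 6/20
  1 → 2: 6/18
  2 → 3: 6/6
  3 → 9: 6/16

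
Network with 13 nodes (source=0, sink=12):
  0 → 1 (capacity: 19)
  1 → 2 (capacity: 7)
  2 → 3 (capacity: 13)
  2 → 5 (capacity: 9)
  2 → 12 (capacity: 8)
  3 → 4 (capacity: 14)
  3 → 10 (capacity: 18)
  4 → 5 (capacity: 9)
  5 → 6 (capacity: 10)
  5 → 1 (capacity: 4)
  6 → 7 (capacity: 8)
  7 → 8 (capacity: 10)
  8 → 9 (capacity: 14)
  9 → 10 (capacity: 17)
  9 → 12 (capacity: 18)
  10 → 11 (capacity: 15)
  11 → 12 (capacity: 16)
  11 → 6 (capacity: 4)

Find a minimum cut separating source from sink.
Min cut value = 7, edges: (1,2)

Min cut value: 7
Partition: S = [0, 1], T = [2, 3, 4, 5, 6, 7, 8, 9, 10, 11, 12]
Cut edges: (1,2)

By max-flow min-cut theorem, max flow = min cut = 7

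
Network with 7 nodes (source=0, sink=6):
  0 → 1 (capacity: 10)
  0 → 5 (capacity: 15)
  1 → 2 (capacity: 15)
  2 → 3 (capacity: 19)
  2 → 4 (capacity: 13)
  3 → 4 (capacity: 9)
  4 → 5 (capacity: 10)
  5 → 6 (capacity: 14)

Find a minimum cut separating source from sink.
Min cut value = 14, edges: (5,6)

Min cut value: 14
Partition: S = [0, 1, 2, 3, 4, 5], T = [6]
Cut edges: (5,6)

By max-flow min-cut theorem, max flow = min cut = 14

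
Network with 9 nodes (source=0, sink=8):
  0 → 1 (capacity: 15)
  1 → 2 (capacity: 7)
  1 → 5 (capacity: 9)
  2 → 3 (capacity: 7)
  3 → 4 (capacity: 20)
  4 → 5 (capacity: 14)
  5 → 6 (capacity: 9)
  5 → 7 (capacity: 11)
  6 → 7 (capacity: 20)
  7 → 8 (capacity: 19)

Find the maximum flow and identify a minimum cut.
Max flow = 15, Min cut edges: (0,1)

Maximum flow: 15
Minimum cut: (0,1)
Partition: S = [0], T = [1, 2, 3, 4, 5, 6, 7, 8]

Max-flow min-cut theorem verified: both equal 15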